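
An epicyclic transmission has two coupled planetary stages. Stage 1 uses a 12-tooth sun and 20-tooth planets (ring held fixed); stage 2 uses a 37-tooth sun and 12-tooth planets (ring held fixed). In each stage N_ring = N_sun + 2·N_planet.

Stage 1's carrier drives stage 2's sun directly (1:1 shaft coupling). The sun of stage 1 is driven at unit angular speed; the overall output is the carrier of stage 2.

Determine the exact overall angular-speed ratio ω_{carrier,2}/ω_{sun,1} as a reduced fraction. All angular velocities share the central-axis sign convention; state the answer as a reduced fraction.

111/1568

Stage 1: N_ring = 12 + 2·20 = 52
Stage 1: 12(ω_s−ω_c) = −52(ω_r−ω_c),  ω_r=0, ω_s=1
Stage 1: 12(1−ω_c) = −52(0−ω_c)  ⇒  64ω_c = 12  ⇒  ω_c = 3/16
  ⇒ ω_c¹/ω_s¹ = 3/16
Stage 2: N_ring = 37 + 2·12 = 61
Stage 2: 37(ω_s−ω_c) = −61(ω_r−ω_c),  ω_r=0, ω_s=1
Stage 2: 37(1−ω_c) = −61(0−ω_c)  ⇒  98ω_c = 37  ⇒  ω_c = 37/98
  ⇒ ω_c²/ω_s² = 37/98
Coupling ω_s² = ω_c¹ ⇒ overall = 3/16 × 37/98 = 111/1568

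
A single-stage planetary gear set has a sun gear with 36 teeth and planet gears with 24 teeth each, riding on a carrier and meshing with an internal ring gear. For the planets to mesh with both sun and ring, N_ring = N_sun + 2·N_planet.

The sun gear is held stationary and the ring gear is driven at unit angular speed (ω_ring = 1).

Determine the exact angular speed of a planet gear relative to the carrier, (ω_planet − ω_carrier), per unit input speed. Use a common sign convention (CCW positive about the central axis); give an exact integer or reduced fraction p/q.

N_ring = 36 + 2·24 = 84
36(ω_s−ω_c) = −84(ω_r−ω_c),  ω_s=0, ω_r=1
36(0−ω_c) = −84(1−ω_c)  ⇒  120ω_c = 84  ⇒  ω_c = 7/10
sun–planet: 36·(0−7/10) = −24·(ω_p−ω_c)  ⇒  ω_p−ω_c = −(36/24)·(-7/10) = 21/20

21/20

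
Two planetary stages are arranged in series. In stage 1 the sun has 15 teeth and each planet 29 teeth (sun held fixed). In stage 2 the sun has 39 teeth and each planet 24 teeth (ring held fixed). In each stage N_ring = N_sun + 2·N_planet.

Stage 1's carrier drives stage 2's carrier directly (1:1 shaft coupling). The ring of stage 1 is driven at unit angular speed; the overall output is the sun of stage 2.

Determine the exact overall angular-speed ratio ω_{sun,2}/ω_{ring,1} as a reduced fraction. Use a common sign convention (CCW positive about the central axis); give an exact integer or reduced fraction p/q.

Stage 1: N_ring = 15 + 2·29 = 73
Stage 1: 15(ω_s−ω_c) = −73(ω_r−ω_c),  ω_s=0, ω_r=1
Stage 1: 15(0−ω_c) = −73(1−ω_c)  ⇒  88ω_c = 73  ⇒  ω_c = 73/88
  ⇒ ω_c¹/ω_r¹ = 73/88
Stage 2: N_ring = 39 + 2·24 = 87
Stage 2: 39(ω_s−ω_c) = −87(ω_r−ω_c),  ω_r=0, ω_c=1
Stage 2: ω_s = 1 − (87/39)(0−1) = 42/13
  ⇒ ω_s²/ω_c² = 42/13
Coupling ω_c² = ω_c¹ ⇒ overall = 73/88 × 42/13 = 1533/572

1533/572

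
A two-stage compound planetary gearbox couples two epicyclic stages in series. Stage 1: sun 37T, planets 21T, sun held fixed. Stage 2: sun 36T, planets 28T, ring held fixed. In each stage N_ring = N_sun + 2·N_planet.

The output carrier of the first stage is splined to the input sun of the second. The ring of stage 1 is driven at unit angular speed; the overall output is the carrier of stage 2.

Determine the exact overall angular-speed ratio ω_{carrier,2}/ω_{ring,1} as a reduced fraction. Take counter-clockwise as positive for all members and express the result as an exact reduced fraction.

711/3712

Stage 1: N_ring = 37 + 2·21 = 79
Stage 1: 37(ω_s−ω_c) = −79(ω_r−ω_c),  ω_s=0, ω_r=1
Stage 1: 37(0−ω_c) = −79(1−ω_c)  ⇒  116ω_c = 79  ⇒  ω_c = 79/116
  ⇒ ω_c¹/ω_r¹ = 79/116
Stage 2: N_ring = 36 + 2·28 = 92
Stage 2: 36(ω_s−ω_c) = −92(ω_r−ω_c),  ω_r=0, ω_s=1
Stage 2: 36(1−ω_c) = −92(0−ω_c)  ⇒  128ω_c = 36  ⇒  ω_c = 9/32
  ⇒ ω_c²/ω_s² = 9/32
Coupling ω_s² = ω_c¹ ⇒ overall = 79/116 × 9/32 = 711/3712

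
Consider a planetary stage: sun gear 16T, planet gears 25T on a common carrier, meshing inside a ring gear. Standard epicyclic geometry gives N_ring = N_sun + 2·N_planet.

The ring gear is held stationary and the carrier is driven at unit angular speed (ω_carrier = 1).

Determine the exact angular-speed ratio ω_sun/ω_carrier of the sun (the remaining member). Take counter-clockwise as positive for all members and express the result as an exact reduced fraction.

N_ring = 16 + 2·25 = 66
16(ω_s−ω_c) = −66(ω_r−ω_c),  ω_r=0, ω_c=1
ω_s = 1 − (66/16)(0−1) = 41/8
ω_s/ω_c = 41/8

41/8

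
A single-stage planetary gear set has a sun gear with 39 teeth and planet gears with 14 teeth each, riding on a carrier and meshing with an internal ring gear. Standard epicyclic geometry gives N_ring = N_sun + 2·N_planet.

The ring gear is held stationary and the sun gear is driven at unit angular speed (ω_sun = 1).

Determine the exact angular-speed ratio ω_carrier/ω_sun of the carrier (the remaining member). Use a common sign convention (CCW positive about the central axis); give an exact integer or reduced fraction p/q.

N_ring = 39 + 2·14 = 67
39(ω_s−ω_c) = −67(ω_r−ω_c),  ω_r=0, ω_s=1
39(1−ω_c) = −67(0−ω_c)  ⇒  106ω_c = 39  ⇒  ω_c = 39/106
ω_c/ω_s = 39/106

39/106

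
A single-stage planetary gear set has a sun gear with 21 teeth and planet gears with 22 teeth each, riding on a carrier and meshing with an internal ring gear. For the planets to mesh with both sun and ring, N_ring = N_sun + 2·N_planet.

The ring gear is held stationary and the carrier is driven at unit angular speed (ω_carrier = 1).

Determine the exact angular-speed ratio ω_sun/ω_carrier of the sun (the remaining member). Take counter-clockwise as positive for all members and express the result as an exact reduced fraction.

86/21

N_ring = 21 + 2·22 = 65
21(ω_s−ω_c) = −65(ω_r−ω_c),  ω_r=0, ω_c=1
ω_s = 1 − (65/21)(0−1) = 86/21
ω_s/ω_c = 86/21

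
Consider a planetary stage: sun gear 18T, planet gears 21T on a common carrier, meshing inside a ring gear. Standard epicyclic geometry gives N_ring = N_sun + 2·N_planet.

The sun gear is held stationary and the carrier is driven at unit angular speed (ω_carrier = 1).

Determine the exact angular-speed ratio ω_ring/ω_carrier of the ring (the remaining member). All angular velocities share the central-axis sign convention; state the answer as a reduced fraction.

N_ring = 18 + 2·21 = 60
18(ω_s−ω_c) = −60(ω_r−ω_c),  ω_s=0, ω_c=1
ω_r = 1 − (18/60)(0−1) = 13/10
ω_r/ω_c = 13/10

13/10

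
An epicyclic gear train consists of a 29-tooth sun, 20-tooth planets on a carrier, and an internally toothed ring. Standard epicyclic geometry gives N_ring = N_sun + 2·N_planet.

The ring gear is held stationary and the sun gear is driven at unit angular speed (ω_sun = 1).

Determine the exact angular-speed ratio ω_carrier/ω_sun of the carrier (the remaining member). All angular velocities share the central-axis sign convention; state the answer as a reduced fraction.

29/98

N_ring = 29 + 2·20 = 69
29(ω_s−ω_c) = −69(ω_r−ω_c),  ω_r=0, ω_s=1
29(1−ω_c) = −69(0−ω_c)  ⇒  98ω_c = 29  ⇒  ω_c = 29/98
ω_c/ω_s = 29/98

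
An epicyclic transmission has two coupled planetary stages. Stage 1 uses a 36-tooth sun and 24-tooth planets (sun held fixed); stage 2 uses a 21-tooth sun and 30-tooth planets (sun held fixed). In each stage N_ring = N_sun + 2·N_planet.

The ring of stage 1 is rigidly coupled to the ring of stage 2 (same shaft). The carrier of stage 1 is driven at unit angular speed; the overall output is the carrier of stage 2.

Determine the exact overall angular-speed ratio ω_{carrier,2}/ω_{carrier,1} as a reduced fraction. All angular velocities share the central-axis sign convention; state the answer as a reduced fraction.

Stage 1: N_ring = 36 + 2·24 = 84
Stage 1: 36(ω_s−ω_c) = −84(ω_r−ω_c),  ω_s=0, ω_c=1
Stage 1: ω_r = 1 − (36/84)(0−1) = 10/7
  ⇒ ω_r¹/ω_c¹ = 10/7
Stage 2: N_ring = 21 + 2·30 = 81
Stage 2: 21(ω_s−ω_c) = −81(ω_r−ω_c),  ω_s=0, ω_r=1
Stage 2: 21(0−ω_c) = −81(1−ω_c)  ⇒  102ω_c = 81  ⇒  ω_c = 27/34
  ⇒ ω_c²/ω_r² = 27/34
Coupling ω_r² = ω_r¹ ⇒ overall = 10/7 × 27/34 = 135/119

135/119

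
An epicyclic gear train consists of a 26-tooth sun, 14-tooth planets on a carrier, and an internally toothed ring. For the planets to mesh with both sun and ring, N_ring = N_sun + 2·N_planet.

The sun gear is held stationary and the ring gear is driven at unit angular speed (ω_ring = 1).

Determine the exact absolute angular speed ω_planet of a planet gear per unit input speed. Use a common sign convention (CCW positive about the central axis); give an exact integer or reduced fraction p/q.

N_ring = 26 + 2·14 = 54
26(ω_s−ω_c) = −54(ω_r−ω_c),  ω_s=0, ω_r=1
26(0−ω_c) = −54(1−ω_c)  ⇒  80ω_c = 54  ⇒  ω_c = 27/40
sun–planet: 26·(0−27/40) = −14·(ω_p−ω_c)  ⇒  ω_p−ω_c = −(26/14)·(-27/40) = 351/280
ω_p = 27/40 + 351/280 = 27/14

27/14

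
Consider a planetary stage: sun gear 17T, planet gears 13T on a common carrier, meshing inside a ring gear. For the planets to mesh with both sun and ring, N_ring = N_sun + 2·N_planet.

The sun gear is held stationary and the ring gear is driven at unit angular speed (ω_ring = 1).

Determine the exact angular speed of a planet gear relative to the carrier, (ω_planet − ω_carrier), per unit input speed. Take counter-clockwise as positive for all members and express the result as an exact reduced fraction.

731/780

N_ring = 17 + 2·13 = 43
17(ω_s−ω_c) = −43(ω_r−ω_c),  ω_s=0, ω_r=1
17(0−ω_c) = −43(1−ω_c)  ⇒  60ω_c = 43  ⇒  ω_c = 43/60
sun–planet: 17·(0−43/60) = −13·(ω_p−ω_c)  ⇒  ω_p−ω_c = −(17/13)·(-43/60) = 731/780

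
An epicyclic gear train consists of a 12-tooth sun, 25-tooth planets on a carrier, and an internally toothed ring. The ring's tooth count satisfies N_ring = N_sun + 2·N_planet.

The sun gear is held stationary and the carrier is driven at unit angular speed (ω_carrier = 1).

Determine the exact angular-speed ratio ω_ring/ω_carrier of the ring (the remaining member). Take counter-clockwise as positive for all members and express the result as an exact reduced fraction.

N_ring = 12 + 2·25 = 62
12(ω_s−ω_c) = −62(ω_r−ω_c),  ω_s=0, ω_c=1
ω_r = 1 − (12/62)(0−1) = 37/31
ω_r/ω_c = 37/31

37/31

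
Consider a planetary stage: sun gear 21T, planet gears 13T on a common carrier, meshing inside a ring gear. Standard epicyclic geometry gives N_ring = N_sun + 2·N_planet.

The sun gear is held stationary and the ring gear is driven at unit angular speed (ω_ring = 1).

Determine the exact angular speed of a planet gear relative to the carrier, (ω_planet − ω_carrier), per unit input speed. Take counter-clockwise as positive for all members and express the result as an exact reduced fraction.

N_ring = 21 + 2·13 = 47
21(ω_s−ω_c) = −47(ω_r−ω_c),  ω_s=0, ω_r=1
21(0−ω_c) = −47(1−ω_c)  ⇒  68ω_c = 47  ⇒  ω_c = 47/68
sun–planet: 21·(0−47/68) = −13·(ω_p−ω_c)  ⇒  ω_p−ω_c = −(21/13)·(-47/68) = 987/884

987/884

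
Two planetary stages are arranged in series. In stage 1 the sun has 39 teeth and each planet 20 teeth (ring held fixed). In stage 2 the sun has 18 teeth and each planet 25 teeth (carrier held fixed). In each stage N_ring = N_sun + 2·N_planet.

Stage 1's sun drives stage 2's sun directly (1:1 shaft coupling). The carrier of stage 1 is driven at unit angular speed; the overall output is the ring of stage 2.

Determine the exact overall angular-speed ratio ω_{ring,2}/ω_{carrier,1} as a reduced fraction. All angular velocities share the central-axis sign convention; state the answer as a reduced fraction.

Stage 1: N_ring = 39 + 2·20 = 79
Stage 1: 39(ω_s−ω_c) = −79(ω_r−ω_c),  ω_r=0, ω_c=1
Stage 1: ω_s = 1 − (79/39)(0−1) = 118/39
  ⇒ ω_s¹/ω_c¹ = 118/39
Stage 2: N_ring = 18 + 2·25 = 68
Stage 2: 18(ω_s−ω_c) = −68(ω_r−ω_c),  ω_c=0, ω_s=1
Stage 2: ω_r = 0 − (18/68)(1−0) = -9/34
  ⇒ ω_r²/ω_s² = -9/34
Coupling ω_s² = ω_s¹ ⇒ overall = 118/39 × -9/34 = -177/221

-177/221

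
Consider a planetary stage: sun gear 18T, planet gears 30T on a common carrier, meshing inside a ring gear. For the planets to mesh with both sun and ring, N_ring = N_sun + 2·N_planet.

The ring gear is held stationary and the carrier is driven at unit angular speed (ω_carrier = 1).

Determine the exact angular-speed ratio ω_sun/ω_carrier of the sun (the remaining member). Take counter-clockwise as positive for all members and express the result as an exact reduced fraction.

N_ring = 18 + 2·30 = 78
18(ω_s−ω_c) = −78(ω_r−ω_c),  ω_r=0, ω_c=1
ω_s = 1 − (78/18)(0−1) = 16/3
ω_s/ω_c = 16/3

16/3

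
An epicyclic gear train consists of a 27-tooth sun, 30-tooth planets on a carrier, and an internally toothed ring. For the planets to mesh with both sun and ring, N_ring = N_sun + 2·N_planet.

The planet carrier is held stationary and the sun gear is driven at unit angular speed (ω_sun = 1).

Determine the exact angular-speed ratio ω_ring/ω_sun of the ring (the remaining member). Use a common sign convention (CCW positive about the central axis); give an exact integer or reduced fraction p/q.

-9/29

N_ring = 27 + 2·30 = 87
27(ω_s−ω_c) = −87(ω_r−ω_c),  ω_c=0, ω_s=1
ω_r = 0 − (27/87)(1−0) = -9/29
ω_r/ω_s = -9/29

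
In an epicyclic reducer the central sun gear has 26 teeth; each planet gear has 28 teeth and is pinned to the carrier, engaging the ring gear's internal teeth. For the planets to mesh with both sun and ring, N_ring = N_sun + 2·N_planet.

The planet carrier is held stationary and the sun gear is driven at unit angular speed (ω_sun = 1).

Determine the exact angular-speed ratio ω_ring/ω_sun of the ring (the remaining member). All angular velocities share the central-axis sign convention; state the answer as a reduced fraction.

-13/41

N_ring = 26 + 2·28 = 82
26(ω_s−ω_c) = −82(ω_r−ω_c),  ω_c=0, ω_s=1
ω_r = 0 − (26/82)(1−0) = -13/41
ω_r/ω_s = -13/41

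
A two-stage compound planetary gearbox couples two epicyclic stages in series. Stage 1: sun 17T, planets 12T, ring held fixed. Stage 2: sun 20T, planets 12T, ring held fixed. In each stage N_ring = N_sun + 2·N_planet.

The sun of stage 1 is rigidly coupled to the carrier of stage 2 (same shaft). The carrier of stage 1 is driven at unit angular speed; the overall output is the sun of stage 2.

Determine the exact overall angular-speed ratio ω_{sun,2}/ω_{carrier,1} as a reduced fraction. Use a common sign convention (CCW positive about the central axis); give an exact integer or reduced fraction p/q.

Stage 1: N_ring = 17 + 2·12 = 41
Stage 1: 17(ω_s−ω_c) = −41(ω_r−ω_c),  ω_r=0, ω_c=1
Stage 1: ω_s = 1 − (41/17)(0−1) = 58/17
  ⇒ ω_s¹/ω_c¹ = 58/17
Stage 2: N_ring = 20 + 2·12 = 44
Stage 2: 20(ω_s−ω_c) = −44(ω_r−ω_c),  ω_r=0, ω_c=1
Stage 2: ω_s = 1 − (44/20)(0−1) = 16/5
  ⇒ ω_s²/ω_c² = 16/5
Coupling ω_c² = ω_s¹ ⇒ overall = 58/17 × 16/5 = 928/85

928/85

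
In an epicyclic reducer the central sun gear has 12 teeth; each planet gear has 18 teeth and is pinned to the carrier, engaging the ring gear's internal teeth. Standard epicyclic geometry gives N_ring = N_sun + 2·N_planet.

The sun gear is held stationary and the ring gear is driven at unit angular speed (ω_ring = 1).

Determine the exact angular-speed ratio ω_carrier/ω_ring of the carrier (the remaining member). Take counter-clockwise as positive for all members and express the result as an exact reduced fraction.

N_ring = 12 + 2·18 = 48
12(ω_s−ω_c) = −48(ω_r−ω_c),  ω_s=0, ω_r=1
12(0−ω_c) = −48(1−ω_c)  ⇒  60ω_c = 48  ⇒  ω_c = 4/5
ω_c/ω_r = 4/5

4/5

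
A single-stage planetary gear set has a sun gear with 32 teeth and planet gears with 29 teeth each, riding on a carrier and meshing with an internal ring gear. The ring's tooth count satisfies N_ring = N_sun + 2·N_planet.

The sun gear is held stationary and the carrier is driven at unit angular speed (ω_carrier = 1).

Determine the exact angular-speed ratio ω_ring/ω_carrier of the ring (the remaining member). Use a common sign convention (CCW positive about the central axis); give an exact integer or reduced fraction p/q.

N_ring = 32 + 2·29 = 90
32(ω_s−ω_c) = −90(ω_r−ω_c),  ω_s=0, ω_c=1
ω_r = 1 − (32/90)(0−1) = 61/45
ω_r/ω_c = 61/45

61/45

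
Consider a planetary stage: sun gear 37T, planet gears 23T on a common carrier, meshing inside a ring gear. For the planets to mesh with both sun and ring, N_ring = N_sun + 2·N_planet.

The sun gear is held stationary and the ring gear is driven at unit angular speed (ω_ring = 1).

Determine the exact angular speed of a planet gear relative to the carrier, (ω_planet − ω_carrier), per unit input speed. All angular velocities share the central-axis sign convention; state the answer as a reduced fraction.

3071/2760

N_ring = 37 + 2·23 = 83
37(ω_s−ω_c) = −83(ω_r−ω_c),  ω_s=0, ω_r=1
37(0−ω_c) = −83(1−ω_c)  ⇒  120ω_c = 83  ⇒  ω_c = 83/120
sun–planet: 37·(0−83/120) = −23·(ω_p−ω_c)  ⇒  ω_p−ω_c = −(37/23)·(-83/120) = 3071/2760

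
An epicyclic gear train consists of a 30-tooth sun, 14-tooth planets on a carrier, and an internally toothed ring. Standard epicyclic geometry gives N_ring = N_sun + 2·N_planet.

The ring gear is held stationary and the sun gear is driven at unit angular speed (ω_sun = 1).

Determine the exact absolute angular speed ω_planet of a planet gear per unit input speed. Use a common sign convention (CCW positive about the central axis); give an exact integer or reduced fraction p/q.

N_ring = 30 + 2·14 = 58
30(ω_s−ω_c) = −58(ω_r−ω_c),  ω_r=0, ω_s=1
30(1−ω_c) = −58(0−ω_c)  ⇒  88ω_c = 30  ⇒  ω_c = 15/44
sun–planet: 30·(1−15/44) = −14·(ω_p−ω_c)  ⇒  ω_p−ω_c = −(30/14)·(29/44) = -435/308
ω_p = 15/44 − 435/308 = -15/14

-15/14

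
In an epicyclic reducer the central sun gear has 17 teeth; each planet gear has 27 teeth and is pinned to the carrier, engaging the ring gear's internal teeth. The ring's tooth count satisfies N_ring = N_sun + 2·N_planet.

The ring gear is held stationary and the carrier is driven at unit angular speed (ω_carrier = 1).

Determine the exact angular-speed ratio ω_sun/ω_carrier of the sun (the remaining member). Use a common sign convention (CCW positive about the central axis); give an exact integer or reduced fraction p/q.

N_ring = 17 + 2·27 = 71
17(ω_s−ω_c) = −71(ω_r−ω_c),  ω_r=0, ω_c=1
ω_s = 1 − (71/17)(0−1) = 88/17
ω_s/ω_c = 88/17

88/17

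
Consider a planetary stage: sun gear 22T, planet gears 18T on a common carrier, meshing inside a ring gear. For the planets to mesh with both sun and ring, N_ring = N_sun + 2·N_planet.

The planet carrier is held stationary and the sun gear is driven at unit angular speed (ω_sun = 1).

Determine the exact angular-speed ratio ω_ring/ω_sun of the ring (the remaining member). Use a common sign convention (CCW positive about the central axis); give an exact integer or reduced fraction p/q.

N_ring = 22 + 2·18 = 58
22(ω_s−ω_c) = −58(ω_r−ω_c),  ω_c=0, ω_s=1
ω_r = 0 − (22/58)(1−0) = -11/29
ω_r/ω_s = -11/29

-11/29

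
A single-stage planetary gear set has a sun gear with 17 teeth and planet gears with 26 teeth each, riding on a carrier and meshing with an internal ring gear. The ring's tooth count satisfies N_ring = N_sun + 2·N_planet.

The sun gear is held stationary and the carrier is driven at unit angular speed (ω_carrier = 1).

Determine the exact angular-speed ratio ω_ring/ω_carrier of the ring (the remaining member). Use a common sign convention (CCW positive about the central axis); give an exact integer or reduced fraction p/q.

86/69

N_ring = 17 + 2·26 = 69
17(ω_s−ω_c) = −69(ω_r−ω_c),  ω_s=0, ω_c=1
ω_r = 1 − (17/69)(0−1) = 86/69
ω_r/ω_c = 86/69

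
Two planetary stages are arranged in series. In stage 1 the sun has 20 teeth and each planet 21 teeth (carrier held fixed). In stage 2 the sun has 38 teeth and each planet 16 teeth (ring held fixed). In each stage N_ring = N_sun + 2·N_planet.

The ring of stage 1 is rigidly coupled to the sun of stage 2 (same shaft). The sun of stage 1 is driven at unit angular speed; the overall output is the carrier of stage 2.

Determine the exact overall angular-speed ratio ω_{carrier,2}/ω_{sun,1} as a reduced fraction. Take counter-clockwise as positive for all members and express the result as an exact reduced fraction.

-95/837

Stage 1: N_ring = 20 + 2·21 = 62
Stage 1: 20(ω_s−ω_c) = −62(ω_r−ω_c),  ω_c=0, ω_s=1
Stage 1: ω_r = 0 − (20/62)(1−0) = -10/31
  ⇒ ω_r¹/ω_s¹ = -10/31
Stage 2: N_ring = 38 + 2·16 = 70
Stage 2: 38(ω_s−ω_c) = −70(ω_r−ω_c),  ω_r=0, ω_s=1
Stage 2: 38(1−ω_c) = −70(0−ω_c)  ⇒  108ω_c = 38  ⇒  ω_c = 19/54
  ⇒ ω_c²/ω_s² = 19/54
Coupling ω_s² = ω_r¹ ⇒ overall = -10/31 × 19/54 = -95/837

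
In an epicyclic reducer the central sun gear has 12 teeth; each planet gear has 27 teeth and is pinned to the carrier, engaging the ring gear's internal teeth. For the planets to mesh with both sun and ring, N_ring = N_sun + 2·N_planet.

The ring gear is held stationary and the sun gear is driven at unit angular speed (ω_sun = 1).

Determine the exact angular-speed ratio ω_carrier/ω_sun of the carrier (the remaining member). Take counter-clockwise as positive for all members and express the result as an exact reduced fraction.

N_ring = 12 + 2·27 = 66
12(ω_s−ω_c) = −66(ω_r−ω_c),  ω_r=0, ω_s=1
12(1−ω_c) = −66(0−ω_c)  ⇒  78ω_c = 12  ⇒  ω_c = 2/13
ω_c/ω_s = 2/13

2/13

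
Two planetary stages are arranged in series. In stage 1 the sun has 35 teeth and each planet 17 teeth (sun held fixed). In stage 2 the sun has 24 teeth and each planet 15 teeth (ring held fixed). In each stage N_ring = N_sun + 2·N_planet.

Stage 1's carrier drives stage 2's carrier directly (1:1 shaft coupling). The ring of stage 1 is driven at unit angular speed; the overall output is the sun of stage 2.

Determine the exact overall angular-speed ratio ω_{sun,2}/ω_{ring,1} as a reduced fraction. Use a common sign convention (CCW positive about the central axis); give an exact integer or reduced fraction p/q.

Stage 1: N_ring = 35 + 2·17 = 69
Stage 1: 35(ω_s−ω_c) = −69(ω_r−ω_c),  ω_s=0, ω_r=1
Stage 1: 35(0−ω_c) = −69(1−ω_c)  ⇒  104ω_c = 69  ⇒  ω_c = 69/104
  ⇒ ω_c¹/ω_r¹ = 69/104
Stage 2: N_ring = 24 + 2·15 = 54
Stage 2: 24(ω_s−ω_c) = −54(ω_r−ω_c),  ω_r=0, ω_c=1
Stage 2: ω_s = 1 − (54/24)(0−1) = 13/4
  ⇒ ω_s²/ω_c² = 13/4
Coupling ω_c² = ω_c¹ ⇒ overall = 69/104 × 13/4 = 69/32

69/32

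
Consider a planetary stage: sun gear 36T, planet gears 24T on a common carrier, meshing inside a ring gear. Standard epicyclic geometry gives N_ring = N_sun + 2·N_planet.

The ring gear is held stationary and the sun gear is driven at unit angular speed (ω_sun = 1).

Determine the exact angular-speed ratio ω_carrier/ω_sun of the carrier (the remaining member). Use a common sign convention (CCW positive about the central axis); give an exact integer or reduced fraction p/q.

3/10

N_ring = 36 + 2·24 = 84
36(ω_s−ω_c) = −84(ω_r−ω_c),  ω_r=0, ω_s=1
36(1−ω_c) = −84(0−ω_c)  ⇒  120ω_c = 36  ⇒  ω_c = 3/10
ω_c/ω_s = 3/10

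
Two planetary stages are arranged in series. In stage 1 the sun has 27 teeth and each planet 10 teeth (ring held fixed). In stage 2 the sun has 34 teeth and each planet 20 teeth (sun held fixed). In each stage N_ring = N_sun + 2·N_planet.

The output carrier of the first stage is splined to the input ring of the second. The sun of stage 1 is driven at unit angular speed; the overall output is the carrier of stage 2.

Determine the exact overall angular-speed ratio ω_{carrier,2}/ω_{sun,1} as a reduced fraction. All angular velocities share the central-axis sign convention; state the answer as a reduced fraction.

1/4

Stage 1: N_ring = 27 + 2·10 = 47
Stage 1: 27(ω_s−ω_c) = −47(ω_r−ω_c),  ω_r=0, ω_s=1
Stage 1: 27(1−ω_c) = −47(0−ω_c)  ⇒  74ω_c = 27  ⇒  ω_c = 27/74
  ⇒ ω_c¹/ω_s¹ = 27/74
Stage 2: N_ring = 34 + 2·20 = 74
Stage 2: 34(ω_s−ω_c) = −74(ω_r−ω_c),  ω_s=0, ω_r=1
Stage 2: 34(0−ω_c) = −74(1−ω_c)  ⇒  108ω_c = 74  ⇒  ω_c = 37/54
  ⇒ ω_c²/ω_r² = 37/54
Coupling ω_r² = ω_c¹ ⇒ overall = 27/74 × 37/54 = 1/4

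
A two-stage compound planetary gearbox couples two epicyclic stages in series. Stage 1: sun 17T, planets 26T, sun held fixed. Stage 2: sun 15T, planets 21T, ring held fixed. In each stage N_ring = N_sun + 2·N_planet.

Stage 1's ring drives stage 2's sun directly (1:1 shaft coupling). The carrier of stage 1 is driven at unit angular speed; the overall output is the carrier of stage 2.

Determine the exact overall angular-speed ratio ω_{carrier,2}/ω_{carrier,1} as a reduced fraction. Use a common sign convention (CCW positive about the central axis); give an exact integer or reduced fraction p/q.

215/828

Stage 1: N_ring = 17 + 2·26 = 69
Stage 1: 17(ω_s−ω_c) = −69(ω_r−ω_c),  ω_s=0, ω_c=1
Stage 1: ω_r = 1 − (17/69)(0−1) = 86/69
  ⇒ ω_r¹/ω_c¹ = 86/69
Stage 2: N_ring = 15 + 2·21 = 57
Stage 2: 15(ω_s−ω_c) = −57(ω_r−ω_c),  ω_r=0, ω_s=1
Stage 2: 15(1−ω_c) = −57(0−ω_c)  ⇒  72ω_c = 15  ⇒  ω_c = 5/24
  ⇒ ω_c²/ω_s² = 5/24
Coupling ω_s² = ω_r¹ ⇒ overall = 86/69 × 5/24 = 215/828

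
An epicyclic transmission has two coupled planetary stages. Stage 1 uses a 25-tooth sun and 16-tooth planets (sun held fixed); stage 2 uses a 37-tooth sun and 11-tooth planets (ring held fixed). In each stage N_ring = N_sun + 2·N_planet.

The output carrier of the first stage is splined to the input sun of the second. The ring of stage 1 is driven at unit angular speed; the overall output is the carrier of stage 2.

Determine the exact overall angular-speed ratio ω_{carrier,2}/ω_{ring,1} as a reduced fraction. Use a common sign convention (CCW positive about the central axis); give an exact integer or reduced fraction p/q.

Stage 1: N_ring = 25 + 2·16 = 57
Stage 1: 25(ω_s−ω_c) = −57(ω_r−ω_c),  ω_s=0, ω_r=1
Stage 1: 25(0−ω_c) = −57(1−ω_c)  ⇒  82ω_c = 57  ⇒  ω_c = 57/82
  ⇒ ω_c¹/ω_r¹ = 57/82
Stage 2: N_ring = 37 + 2·11 = 59
Stage 2: 37(ω_s−ω_c) = −59(ω_r−ω_c),  ω_r=0, ω_s=1
Stage 2: 37(1−ω_c) = −59(0−ω_c)  ⇒  96ω_c = 37  ⇒  ω_c = 37/96
  ⇒ ω_c²/ω_s² = 37/96
Coupling ω_s² = ω_c¹ ⇒ overall = 57/82 × 37/96 = 703/2624

703/2624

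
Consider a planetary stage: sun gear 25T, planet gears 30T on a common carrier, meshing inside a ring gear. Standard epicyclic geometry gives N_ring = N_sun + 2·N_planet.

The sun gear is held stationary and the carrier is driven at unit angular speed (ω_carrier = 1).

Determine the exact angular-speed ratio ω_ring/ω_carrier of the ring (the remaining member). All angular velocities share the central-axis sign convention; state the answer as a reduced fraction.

N_ring = 25 + 2·30 = 85
25(ω_s−ω_c) = −85(ω_r−ω_c),  ω_s=0, ω_c=1
ω_r = 1 − (25/85)(0−1) = 22/17
ω_r/ω_c = 22/17

22/17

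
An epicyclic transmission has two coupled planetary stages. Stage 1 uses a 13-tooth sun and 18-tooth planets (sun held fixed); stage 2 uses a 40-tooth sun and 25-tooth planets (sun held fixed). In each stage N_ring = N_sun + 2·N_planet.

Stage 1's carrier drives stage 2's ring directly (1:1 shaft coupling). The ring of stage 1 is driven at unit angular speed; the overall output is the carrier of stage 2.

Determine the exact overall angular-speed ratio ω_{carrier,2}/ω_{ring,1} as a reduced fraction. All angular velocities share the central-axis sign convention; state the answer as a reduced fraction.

Stage 1: N_ring = 13 + 2·18 = 49
Stage 1: 13(ω_s−ω_c) = −49(ω_r−ω_c),  ω_s=0, ω_r=1
Stage 1: 13(0−ω_c) = −49(1−ω_c)  ⇒  62ω_c = 49  ⇒  ω_c = 49/62
  ⇒ ω_c¹/ω_r¹ = 49/62
Stage 2: N_ring = 40 + 2·25 = 90
Stage 2: 40(ω_s−ω_c) = −90(ω_r−ω_c),  ω_s=0, ω_r=1
Stage 2: 40(0−ω_c) = −90(1−ω_c)  ⇒  130ω_c = 90  ⇒  ω_c = 9/13
  ⇒ ω_c²/ω_r² = 9/13
Coupling ω_r² = ω_c¹ ⇒ overall = 49/62 × 9/13 = 441/806

441/806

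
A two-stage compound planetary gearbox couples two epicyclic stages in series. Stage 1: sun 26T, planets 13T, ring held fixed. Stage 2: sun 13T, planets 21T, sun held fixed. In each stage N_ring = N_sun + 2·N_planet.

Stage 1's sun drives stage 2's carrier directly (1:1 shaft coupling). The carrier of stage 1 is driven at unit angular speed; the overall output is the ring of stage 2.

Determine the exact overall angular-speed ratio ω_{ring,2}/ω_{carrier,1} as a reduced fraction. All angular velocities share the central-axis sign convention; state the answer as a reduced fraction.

Stage 1: N_ring = 26 + 2·13 = 52
Stage 1: 26(ω_s−ω_c) = −52(ω_r−ω_c),  ω_r=0, ω_c=1
Stage 1: ω_s = 1 − (52/26)(0−1) = 3
  ⇒ ω_s¹/ω_c¹ = 3
Stage 2: N_ring = 13 + 2·21 = 55
Stage 2: 13(ω_s−ω_c) = −55(ω_r−ω_c),  ω_s=0, ω_c=1
Stage 2: ω_r = 1 − (13/55)(0−1) = 68/55
  ⇒ ω_r²/ω_c² = 68/55
Coupling ω_c² = ω_s¹ ⇒ overall = 3 × 68/55 = 204/55

204/55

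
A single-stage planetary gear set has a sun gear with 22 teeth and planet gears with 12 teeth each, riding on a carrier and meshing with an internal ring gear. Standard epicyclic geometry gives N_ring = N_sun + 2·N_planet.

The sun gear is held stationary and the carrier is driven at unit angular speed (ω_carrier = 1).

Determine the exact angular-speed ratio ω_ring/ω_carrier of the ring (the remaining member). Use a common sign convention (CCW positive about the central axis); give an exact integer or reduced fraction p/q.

34/23

N_ring = 22 + 2·12 = 46
22(ω_s−ω_c) = −46(ω_r−ω_c),  ω_s=0, ω_c=1
ω_r = 1 − (22/46)(0−1) = 34/23
ω_r/ω_c = 34/23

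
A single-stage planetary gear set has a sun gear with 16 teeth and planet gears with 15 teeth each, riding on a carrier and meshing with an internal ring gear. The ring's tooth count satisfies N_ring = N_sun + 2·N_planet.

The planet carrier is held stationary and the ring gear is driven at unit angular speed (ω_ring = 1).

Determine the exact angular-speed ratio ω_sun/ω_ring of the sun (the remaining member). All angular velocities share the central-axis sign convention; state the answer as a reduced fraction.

N_ring = 16 + 2·15 = 46
16(ω_s−ω_c) = −46(ω_r−ω_c),  ω_c=0, ω_r=1
ω_s = 0 − (46/16)(1−0) = -23/8
ω_s/ω_r = -23/8

-23/8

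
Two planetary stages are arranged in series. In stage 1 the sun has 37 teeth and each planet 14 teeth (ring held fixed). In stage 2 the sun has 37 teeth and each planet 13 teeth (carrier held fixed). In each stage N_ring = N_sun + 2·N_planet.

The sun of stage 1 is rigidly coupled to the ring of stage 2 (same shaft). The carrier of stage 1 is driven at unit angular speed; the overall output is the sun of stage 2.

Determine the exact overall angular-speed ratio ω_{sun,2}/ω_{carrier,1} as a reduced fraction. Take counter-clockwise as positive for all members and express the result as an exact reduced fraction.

-6426/1369

Stage 1: N_ring = 37 + 2·14 = 65
Stage 1: 37(ω_s−ω_c) = −65(ω_r−ω_c),  ω_r=0, ω_c=1
Stage 1: ω_s = 1 − (65/37)(0−1) = 102/37
  ⇒ ω_s¹/ω_c¹ = 102/37
Stage 2: N_ring = 37 + 2·13 = 63
Stage 2: 37(ω_s−ω_c) = −63(ω_r−ω_c),  ω_c=0, ω_r=1
Stage 2: ω_s = 0 − (63/37)(1−0) = -63/37
  ⇒ ω_s²/ω_r² = -63/37
Coupling ω_r² = ω_s¹ ⇒ overall = 102/37 × -63/37 = -6426/1369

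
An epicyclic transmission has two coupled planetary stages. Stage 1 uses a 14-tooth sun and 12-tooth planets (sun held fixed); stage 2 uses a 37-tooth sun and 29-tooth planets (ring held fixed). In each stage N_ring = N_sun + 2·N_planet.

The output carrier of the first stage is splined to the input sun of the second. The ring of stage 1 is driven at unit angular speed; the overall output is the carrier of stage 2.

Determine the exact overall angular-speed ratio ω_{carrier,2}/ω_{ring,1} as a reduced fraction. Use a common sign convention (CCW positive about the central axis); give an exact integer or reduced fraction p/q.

703/3432

Stage 1: N_ring = 14 + 2·12 = 38
Stage 1: 14(ω_s−ω_c) = −38(ω_r−ω_c),  ω_s=0, ω_r=1
Stage 1: 14(0−ω_c) = −38(1−ω_c)  ⇒  52ω_c = 38  ⇒  ω_c = 19/26
  ⇒ ω_c¹/ω_r¹ = 19/26
Stage 2: N_ring = 37 + 2·29 = 95
Stage 2: 37(ω_s−ω_c) = −95(ω_r−ω_c),  ω_r=0, ω_s=1
Stage 2: 37(1−ω_c) = −95(0−ω_c)  ⇒  132ω_c = 37  ⇒  ω_c = 37/132
  ⇒ ω_c²/ω_s² = 37/132
Coupling ω_s² = ω_c¹ ⇒ overall = 19/26 × 37/132 = 703/3432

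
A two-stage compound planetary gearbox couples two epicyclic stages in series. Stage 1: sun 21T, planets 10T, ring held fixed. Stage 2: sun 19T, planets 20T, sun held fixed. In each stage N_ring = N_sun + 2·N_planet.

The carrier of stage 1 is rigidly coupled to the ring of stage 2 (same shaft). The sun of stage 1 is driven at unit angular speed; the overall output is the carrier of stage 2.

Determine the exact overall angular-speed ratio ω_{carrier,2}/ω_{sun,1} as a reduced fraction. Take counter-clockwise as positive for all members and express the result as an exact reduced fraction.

413/1612

Stage 1: N_ring = 21 + 2·10 = 41
Stage 1: 21(ω_s−ω_c) = −41(ω_r−ω_c),  ω_r=0, ω_s=1
Stage 1: 21(1−ω_c) = −41(0−ω_c)  ⇒  62ω_c = 21  ⇒  ω_c = 21/62
  ⇒ ω_c¹/ω_s¹ = 21/62
Stage 2: N_ring = 19 + 2·20 = 59
Stage 2: 19(ω_s−ω_c) = −59(ω_r−ω_c),  ω_s=0, ω_r=1
Stage 2: 19(0−ω_c) = −59(1−ω_c)  ⇒  78ω_c = 59  ⇒  ω_c = 59/78
  ⇒ ω_c²/ω_r² = 59/78
Coupling ω_r² = ω_c¹ ⇒ overall = 21/62 × 59/78 = 413/1612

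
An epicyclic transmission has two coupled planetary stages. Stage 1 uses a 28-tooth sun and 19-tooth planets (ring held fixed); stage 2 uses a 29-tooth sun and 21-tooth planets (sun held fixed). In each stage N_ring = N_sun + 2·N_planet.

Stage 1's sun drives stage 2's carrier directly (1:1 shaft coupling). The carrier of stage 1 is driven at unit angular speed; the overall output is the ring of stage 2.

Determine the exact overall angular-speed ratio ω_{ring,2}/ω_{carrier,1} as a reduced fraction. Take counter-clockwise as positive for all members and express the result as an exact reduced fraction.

Stage 1: N_ring = 28 + 2·19 = 66
Stage 1: 28(ω_s−ω_c) = −66(ω_r−ω_c),  ω_r=0, ω_c=1
Stage 1: ω_s = 1 − (66/28)(0−1) = 47/14
  ⇒ ω_s¹/ω_c¹ = 47/14
Stage 2: N_ring = 29 + 2·21 = 71
Stage 2: 29(ω_s−ω_c) = −71(ω_r−ω_c),  ω_s=0, ω_c=1
Stage 2: ω_r = 1 − (29/71)(0−1) = 100/71
  ⇒ ω_r²/ω_c² = 100/71
Coupling ω_c² = ω_s¹ ⇒ overall = 47/14 × 100/71 = 2350/497

2350/497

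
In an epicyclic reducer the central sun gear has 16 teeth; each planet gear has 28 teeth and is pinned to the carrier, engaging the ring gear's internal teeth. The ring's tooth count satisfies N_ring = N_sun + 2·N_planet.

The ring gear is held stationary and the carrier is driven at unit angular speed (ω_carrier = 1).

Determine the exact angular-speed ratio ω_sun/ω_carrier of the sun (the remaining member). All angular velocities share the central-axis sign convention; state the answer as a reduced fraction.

N_ring = 16 + 2·28 = 72
16(ω_s−ω_c) = −72(ω_r−ω_c),  ω_r=0, ω_c=1
ω_s = 1 − (72/16)(0−1) = 11/2
ω_s/ω_c = 11/2

11/2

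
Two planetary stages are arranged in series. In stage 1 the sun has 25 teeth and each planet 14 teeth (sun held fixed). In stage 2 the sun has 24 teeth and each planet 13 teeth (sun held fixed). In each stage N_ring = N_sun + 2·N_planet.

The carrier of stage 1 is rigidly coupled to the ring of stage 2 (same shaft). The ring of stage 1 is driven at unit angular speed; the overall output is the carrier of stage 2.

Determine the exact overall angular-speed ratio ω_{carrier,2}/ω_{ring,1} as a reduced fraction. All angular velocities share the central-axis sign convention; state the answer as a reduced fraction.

Stage 1: N_ring = 25 + 2·14 = 53
Stage 1: 25(ω_s−ω_c) = −53(ω_r−ω_c),  ω_s=0, ω_r=1
Stage 1: 25(0−ω_c) = −53(1−ω_c)  ⇒  78ω_c = 53  ⇒  ω_c = 53/78
  ⇒ ω_c¹/ω_r¹ = 53/78
Stage 2: N_ring = 24 + 2·13 = 50
Stage 2: 24(ω_s−ω_c) = −50(ω_r−ω_c),  ω_s=0, ω_r=1
Stage 2: 24(0−ω_c) = −50(1−ω_c)  ⇒  74ω_c = 50  ⇒  ω_c = 25/37
  ⇒ ω_c²/ω_r² = 25/37
Coupling ω_r² = ω_c¹ ⇒ overall = 53/78 × 25/37 = 1325/2886

1325/2886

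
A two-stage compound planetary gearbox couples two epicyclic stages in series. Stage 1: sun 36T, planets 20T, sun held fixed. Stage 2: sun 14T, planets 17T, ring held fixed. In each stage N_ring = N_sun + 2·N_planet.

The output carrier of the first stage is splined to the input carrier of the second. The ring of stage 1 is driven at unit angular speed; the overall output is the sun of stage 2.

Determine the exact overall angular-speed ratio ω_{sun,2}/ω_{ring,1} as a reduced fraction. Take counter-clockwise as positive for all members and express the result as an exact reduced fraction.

Stage 1: N_ring = 36 + 2·20 = 76
Stage 1: 36(ω_s−ω_c) = −76(ω_r−ω_c),  ω_s=0, ω_r=1
Stage 1: 36(0−ω_c) = −76(1−ω_c)  ⇒  112ω_c = 76  ⇒  ω_c = 19/28
  ⇒ ω_c¹/ω_r¹ = 19/28
Stage 2: N_ring = 14 + 2·17 = 48
Stage 2: 14(ω_s−ω_c) = −48(ω_r−ω_c),  ω_r=0, ω_c=1
Stage 2: ω_s = 1 − (48/14)(0−1) = 31/7
  ⇒ ω_s²/ω_c² = 31/7
Coupling ω_c² = ω_c¹ ⇒ overall = 19/28 × 31/7 = 589/196

589/196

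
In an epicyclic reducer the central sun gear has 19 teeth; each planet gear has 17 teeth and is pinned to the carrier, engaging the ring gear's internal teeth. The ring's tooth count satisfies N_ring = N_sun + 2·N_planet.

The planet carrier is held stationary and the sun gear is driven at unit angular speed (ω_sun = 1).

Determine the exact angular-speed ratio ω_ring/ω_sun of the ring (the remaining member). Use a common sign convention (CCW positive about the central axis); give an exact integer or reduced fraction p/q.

N_ring = 19 + 2·17 = 53
19(ω_s−ω_c) = −53(ω_r−ω_c),  ω_c=0, ω_s=1
ω_r = 0 − (19/53)(1−0) = -19/53
ω_r/ω_s = -19/53

-19/53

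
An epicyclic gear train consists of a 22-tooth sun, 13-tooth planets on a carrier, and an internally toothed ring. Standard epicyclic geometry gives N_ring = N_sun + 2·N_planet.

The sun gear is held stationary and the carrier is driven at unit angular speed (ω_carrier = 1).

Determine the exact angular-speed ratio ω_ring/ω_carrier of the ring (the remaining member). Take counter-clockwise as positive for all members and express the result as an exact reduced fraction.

35/24

N_ring = 22 + 2·13 = 48
22(ω_s−ω_c) = −48(ω_r−ω_c),  ω_s=0, ω_c=1
ω_r = 1 − (22/48)(0−1) = 35/24
ω_r/ω_c = 35/24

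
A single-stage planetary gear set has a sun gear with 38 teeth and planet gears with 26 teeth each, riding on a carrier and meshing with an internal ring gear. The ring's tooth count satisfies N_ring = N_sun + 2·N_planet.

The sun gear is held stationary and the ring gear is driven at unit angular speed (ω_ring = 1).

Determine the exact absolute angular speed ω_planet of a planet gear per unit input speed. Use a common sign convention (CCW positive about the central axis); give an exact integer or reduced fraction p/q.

45/26

N_ring = 38 + 2·26 = 90
38(ω_s−ω_c) = −90(ω_r−ω_c),  ω_s=0, ω_r=1
38(0−ω_c) = −90(1−ω_c)  ⇒  128ω_c = 90  ⇒  ω_c = 45/64
sun–planet: 38·(0−45/64) = −26·(ω_p−ω_c)  ⇒  ω_p−ω_c = −(38/26)·(-45/64) = 855/832
ω_p = 45/64 + 855/832 = 45/26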